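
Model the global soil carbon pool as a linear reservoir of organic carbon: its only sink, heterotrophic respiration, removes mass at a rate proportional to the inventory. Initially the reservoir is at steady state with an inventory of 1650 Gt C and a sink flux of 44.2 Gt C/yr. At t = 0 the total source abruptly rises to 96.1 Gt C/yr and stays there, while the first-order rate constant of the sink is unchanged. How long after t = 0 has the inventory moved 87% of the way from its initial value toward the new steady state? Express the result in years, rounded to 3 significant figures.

76.2 yr

τ = M₀/F₀ = 1650/44.2 = 37.33 yr.
The remaining gap fraction is e^(−t/τ); 87% covered ⇒ e^(−t/τ) = 0.130.
t = −τ ln(0.130) = 37.33 × 2.040 = 76.16 yr.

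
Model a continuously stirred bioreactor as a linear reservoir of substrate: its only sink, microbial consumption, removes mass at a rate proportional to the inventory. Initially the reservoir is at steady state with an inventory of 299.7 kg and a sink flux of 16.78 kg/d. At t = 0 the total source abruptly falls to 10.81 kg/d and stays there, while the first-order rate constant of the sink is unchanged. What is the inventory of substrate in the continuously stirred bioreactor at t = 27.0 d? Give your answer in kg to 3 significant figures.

Residence time τ = M₀/F₀ = 17.86 d. The eventual steady state is M_∞ = M₀·(F₁/F₀) = 299.7 × 10.81/16.78 = 193.07 kg.
The anomaly ΔM(t) = M(t) − M_∞ decays as ΔM₀·e^(−t/τ) with ΔM₀ = 299.7 − 193.07 = 106.6 kg.
At t = 27.0 d, e^(−t/τ) = e^(−1.512) = 0.2205, so ΔM = 23.51 kg and M = 193.07 + 23.51 = 216.59 kg.

217 kg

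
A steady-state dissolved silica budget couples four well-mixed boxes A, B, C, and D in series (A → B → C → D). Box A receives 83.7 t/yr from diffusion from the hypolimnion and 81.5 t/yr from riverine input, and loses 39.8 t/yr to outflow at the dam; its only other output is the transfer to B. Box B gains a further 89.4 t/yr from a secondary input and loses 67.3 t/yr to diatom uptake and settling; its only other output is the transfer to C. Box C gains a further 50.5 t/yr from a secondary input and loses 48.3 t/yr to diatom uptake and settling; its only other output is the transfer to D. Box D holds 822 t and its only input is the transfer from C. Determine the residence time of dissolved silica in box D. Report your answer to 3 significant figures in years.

5.49 yr

Box A: F(A→B) = (83.7 + 81.5) − 39.8 = 125.40 t/yr.
Box B: F(B→C) = (125.40 + 89.4) − 67.3 = 147.50 t/yr.
Box C: F(C→D) = (147.50 + 50.5) − 48.3 = 149.70 t/yr.
Box D throughput = its input = 149.70 t/yr; τ = 822 / 149.70 = 5.491 yr.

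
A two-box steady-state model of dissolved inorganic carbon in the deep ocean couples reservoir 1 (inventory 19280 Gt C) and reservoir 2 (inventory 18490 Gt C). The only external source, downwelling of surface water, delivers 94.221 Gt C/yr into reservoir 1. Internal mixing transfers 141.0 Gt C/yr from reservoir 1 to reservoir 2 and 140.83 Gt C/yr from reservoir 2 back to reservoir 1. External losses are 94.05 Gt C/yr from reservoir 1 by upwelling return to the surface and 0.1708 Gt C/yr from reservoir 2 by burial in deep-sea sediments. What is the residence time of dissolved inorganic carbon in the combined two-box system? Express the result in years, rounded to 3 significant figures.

Residence time in the combined system uses the total inventory and the total *external* removal — internal exchanges between the two boxes cancel.
M_total = 19280 + 18490 = 37770 Gt C.
ΣF_external_out = 94.05 + 0.1708 = 94.221 Gt C/yr.
τ = M_total / ΣF_ext = 37770 / 94.221 = 400.9 yr.

401 yr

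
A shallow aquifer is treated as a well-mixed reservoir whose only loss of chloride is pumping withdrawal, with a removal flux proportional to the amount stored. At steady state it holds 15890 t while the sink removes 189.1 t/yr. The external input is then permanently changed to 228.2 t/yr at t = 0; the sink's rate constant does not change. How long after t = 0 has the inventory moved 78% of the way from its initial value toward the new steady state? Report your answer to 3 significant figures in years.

127 yr

τ = M₀/F₀ = 15890/189.1 = 84.03 yr.
The remaining gap fraction is e^(−t/τ); 78% covered ⇒ e^(−t/τ) = 0.220.
t = −τ ln(0.220) = 84.03 × 1.514 = 127.2 yr.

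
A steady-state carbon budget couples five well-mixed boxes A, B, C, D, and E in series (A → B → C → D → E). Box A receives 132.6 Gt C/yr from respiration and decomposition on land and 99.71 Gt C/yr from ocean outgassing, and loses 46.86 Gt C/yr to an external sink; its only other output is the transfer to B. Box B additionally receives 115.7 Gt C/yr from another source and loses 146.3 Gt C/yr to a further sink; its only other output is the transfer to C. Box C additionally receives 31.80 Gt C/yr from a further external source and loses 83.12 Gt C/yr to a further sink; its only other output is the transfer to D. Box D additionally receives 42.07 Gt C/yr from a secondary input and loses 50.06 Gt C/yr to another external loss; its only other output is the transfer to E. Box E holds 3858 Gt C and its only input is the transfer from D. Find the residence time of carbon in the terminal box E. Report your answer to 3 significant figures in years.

40.4 yr

Box A: F(A→B) = (132.6 + 99.71) − 46.86 = 185.45 Gt C/yr.
Box B: F(B→C) = (185.45 + 115.7) − 146.3 = 154.85 Gt C/yr.
Box C: F(C→D) = (154.85 + 31.80) − 83.12 = 103.53 Gt C/yr.
Box D: F(D→E) = (103.53 + 42.07) − 50.06 = 95.540 Gt C/yr.
Box E throughput = its input = 95.540 Gt C/yr; τ = 3858 / 95.540 = 40.38 yr.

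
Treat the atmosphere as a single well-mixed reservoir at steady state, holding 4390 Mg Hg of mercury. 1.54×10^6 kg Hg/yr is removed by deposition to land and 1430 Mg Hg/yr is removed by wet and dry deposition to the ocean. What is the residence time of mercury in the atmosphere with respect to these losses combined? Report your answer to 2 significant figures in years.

Convert the deposition to land flux: 1.54×10^6 kg Hg/yr = 1540 Mg Hg/yr.
Total removal = 1540 + 1430 = 2970.0 Mg Hg/yr.
τ = M / ΣF_out = 4390 / 2970.0 = 1.478 yr.

1.5 yr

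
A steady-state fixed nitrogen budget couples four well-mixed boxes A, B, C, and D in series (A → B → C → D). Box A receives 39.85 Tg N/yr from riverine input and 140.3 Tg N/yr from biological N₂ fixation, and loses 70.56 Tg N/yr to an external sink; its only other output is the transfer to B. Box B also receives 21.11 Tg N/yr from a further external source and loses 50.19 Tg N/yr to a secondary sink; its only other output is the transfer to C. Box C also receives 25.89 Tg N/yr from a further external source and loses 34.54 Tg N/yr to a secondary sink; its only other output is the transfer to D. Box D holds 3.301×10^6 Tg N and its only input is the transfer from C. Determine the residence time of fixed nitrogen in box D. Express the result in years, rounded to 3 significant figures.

45900 yr

Box A: F(A→B) = (39.85 + 140.3) − 70.56 = 109.59 Tg N/yr.
Box B: F(B→C) = (109.59 + 21.11) − 50.19 = 80.510 Tg N/yr.
Box C: F(C→D) = (80.510 + 25.89) − 34.54 = 71.860 Tg N/yr.
Box D throughput = its input = 71.860 Tg N/yr; τ = 3.301×10^6 / 71.860 = 45940 yr.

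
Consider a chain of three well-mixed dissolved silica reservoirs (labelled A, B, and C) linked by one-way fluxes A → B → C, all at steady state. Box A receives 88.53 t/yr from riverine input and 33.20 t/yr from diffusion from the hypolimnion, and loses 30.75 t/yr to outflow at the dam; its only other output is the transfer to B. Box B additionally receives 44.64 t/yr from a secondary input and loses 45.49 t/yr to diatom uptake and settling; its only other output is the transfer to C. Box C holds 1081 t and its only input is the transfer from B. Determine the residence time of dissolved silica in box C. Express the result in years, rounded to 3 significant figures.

12.0 yr

Box A: F(A→B) = (88.53 + 33.20) − 30.75 = 90.980 t/yr.
Box B: F(B→C) = (90.980 + 44.64) − 45.49 = 90.130 t/yr.
Box C throughput = its input = 90.130 t/yr; τ = 1081 / 90.130 = 11.99 yr.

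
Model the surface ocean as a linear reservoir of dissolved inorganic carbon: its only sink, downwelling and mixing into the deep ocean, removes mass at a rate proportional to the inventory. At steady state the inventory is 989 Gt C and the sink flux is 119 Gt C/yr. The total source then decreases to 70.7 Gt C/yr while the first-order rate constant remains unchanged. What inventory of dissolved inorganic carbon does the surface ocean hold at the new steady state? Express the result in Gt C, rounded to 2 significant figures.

Rate constant k = F/M = 119 / 989 = 0.1203 yr⁻¹.
At the new steady state, source = k·M_new ⇒ M_new = 70.7 / 0.1203 = 587.6 Gt C.
(Equivalently M_new = M × F_new/F_old = 989 × 70.7/119.)

590 Gt C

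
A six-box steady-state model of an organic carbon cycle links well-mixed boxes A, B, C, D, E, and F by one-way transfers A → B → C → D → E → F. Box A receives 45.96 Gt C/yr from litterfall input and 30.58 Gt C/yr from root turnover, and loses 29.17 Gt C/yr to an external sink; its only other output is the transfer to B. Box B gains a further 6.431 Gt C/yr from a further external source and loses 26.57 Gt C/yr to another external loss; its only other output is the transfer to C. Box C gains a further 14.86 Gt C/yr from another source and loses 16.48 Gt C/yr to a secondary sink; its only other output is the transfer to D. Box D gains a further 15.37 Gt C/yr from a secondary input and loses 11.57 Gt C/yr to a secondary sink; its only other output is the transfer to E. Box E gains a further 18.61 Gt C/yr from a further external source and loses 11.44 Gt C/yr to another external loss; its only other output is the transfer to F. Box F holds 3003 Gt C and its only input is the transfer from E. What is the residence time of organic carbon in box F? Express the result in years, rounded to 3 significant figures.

82.1 yr

Box A: F(A→B) = (45.96 + 30.58) − 29.17 = 47.370 Gt C/yr.
Box B: F(B→C) = (47.370 + 6.431) − 26.57 = 27.231 Gt C/yr.
Box C: F(C→D) = (27.231 + 14.86) − 16.48 = 25.611 Gt C/yr.
Box D: F(D→E) = (25.611 + 15.37) − 11.57 = 29.411 Gt C/yr.
Box E: F(E→F) = (29.411 + 18.61) − 11.44 = 36.581 Gt C/yr.
Box F throughput = its input = 36.581 Gt C/yr; τ = 3003 / 36.581 = 82.09 yr.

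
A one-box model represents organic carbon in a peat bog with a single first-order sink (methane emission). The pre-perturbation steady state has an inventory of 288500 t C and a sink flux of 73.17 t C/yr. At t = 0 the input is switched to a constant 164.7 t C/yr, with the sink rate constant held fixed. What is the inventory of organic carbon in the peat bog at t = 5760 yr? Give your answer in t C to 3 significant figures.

Residence time τ = M₀/F₀ = 3943 yr. The eventual steady state is M_∞ = M₀·(F₁/F₀) = 288500 × 164.7/73.17 = 649390 t C.
The anomaly ΔM(t) = M(t) − M_∞ decays as ΔM₀·e^(−t/τ) with ΔM₀ = 288500 − 649390 = −360900 t C.
At t = 5760 yr, e^(−t/τ) = e^(−1.461) = 0.2320, so ΔM = −83740 t C and M = 649390 − 83740 = 565650 t C.

566000 t C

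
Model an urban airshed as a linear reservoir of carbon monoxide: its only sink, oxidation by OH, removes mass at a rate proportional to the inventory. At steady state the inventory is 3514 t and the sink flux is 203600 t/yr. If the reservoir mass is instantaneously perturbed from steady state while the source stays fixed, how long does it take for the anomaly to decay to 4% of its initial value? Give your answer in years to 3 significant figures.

0.0556 yr

For a linear reservoir the anomaly decays as exp(−t/τ) with τ = M/F = 3514/203600 = 0.01726 yr.
exp(−t/τ) = 0.04 ⇒ t = −τ ln(0.04) = 0.01726 × 3.219 = 0.05556 yr.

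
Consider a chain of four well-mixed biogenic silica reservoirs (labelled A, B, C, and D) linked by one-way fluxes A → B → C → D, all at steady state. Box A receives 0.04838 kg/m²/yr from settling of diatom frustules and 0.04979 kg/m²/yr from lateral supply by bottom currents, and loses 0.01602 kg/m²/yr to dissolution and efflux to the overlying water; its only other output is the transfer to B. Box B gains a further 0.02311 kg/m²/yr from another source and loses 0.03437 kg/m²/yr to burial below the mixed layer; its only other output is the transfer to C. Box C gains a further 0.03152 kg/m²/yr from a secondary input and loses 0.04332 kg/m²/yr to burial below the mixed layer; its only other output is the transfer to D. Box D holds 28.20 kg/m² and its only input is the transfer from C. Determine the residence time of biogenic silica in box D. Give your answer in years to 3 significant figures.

477 yr

Box A: F(A→B) = (0.04838 + 0.04979) − 0.01602 = 0.082150 kg/m²/yr.
Box B: F(B→C) = (0.082150 + 0.02311) − 0.03437 = 0.070890 kg/m²/yr.
Box C: F(C→D) = (0.070890 + 0.03152) − 0.04332 = 0.059090 kg/m²/yr.
Box D throughput = its input = 0.059090 kg/m²/yr; τ = 28.20 / 0.059090 = 477.2 yr.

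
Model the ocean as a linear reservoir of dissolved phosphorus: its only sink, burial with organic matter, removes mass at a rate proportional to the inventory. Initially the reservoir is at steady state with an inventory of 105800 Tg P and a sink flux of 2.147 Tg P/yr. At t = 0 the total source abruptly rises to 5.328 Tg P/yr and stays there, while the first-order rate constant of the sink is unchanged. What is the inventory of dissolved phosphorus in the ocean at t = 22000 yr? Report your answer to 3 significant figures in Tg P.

162000 Tg P

The sink rate constant is k = F₀/M₀ = 2.147/105800 = 2.029×10^-5 yr⁻¹.
Solving dM/dt = F₁ − kM with M(0) = M₀ gives M(t) = F₁/k + (M₀ − F₁/k)·e^(−kt).
F₁/k = 5.328/2.029×10^-5 = 262550 Tg P; kt = 2.029×10^-5 × 22000 = 0.4464, e^(−kt) = 0.6399.
M(22000) = 262550 + (105800 − 262550) × 0.6399 = 262550 − 100300 = 162250 Tg P.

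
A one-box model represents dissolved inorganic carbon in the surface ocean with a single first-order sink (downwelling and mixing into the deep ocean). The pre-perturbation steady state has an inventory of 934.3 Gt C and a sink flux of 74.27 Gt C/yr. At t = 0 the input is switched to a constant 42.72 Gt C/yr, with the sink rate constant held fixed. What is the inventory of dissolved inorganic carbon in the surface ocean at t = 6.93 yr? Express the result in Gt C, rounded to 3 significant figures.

766 Gt C

Residence time τ = M₀/F₀ = 12.58 yr. The eventual steady state is M_∞ = M₀·(F₁/F₀) = 934.3 × 42.72/74.27 = 537.41 Gt C.
The anomaly ΔM(t) = M(t) − M_∞ decays as ΔM₀·e^(−t/τ) with ΔM₀ = 934.3 − 537.41 = 396.9 Gt C.
At t = 6.93 yr, e^(−t/τ) = e^(−0.5509) = 0.5764, so ΔM = 228.8 Gt C and M = 537.41 + 228.8 = 766.19 Gt C.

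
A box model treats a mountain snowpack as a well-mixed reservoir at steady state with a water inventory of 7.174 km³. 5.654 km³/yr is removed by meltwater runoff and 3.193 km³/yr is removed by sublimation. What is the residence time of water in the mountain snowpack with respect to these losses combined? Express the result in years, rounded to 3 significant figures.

Total removal = 5.654 + 3.193 = 8.8470 km³/yr.
τ = M / ΣF_out = 7.174 / 8.8470 = 0.8109 yr.

0.811 yr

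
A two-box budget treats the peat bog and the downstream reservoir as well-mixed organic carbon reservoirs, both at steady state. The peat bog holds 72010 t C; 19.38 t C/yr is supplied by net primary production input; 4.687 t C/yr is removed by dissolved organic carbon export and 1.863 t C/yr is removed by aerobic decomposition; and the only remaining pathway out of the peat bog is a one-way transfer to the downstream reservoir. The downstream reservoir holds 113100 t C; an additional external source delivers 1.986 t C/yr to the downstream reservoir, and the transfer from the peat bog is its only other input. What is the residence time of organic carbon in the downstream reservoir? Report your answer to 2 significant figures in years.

7600 yr

Balance the peat bog: ΣF_in = 19.380 t C/yr.
Transfer to the downstream reservoir = ΣF_in − (4.687 + 1.863) = 12.830 t C/yr.
Total input to the downstream reservoir = 12.830 + 1.986 = 14.816 t C/yr; at steady state this equals its total output.
τ = M / F = 113100 / 14.816 = 7634 yr.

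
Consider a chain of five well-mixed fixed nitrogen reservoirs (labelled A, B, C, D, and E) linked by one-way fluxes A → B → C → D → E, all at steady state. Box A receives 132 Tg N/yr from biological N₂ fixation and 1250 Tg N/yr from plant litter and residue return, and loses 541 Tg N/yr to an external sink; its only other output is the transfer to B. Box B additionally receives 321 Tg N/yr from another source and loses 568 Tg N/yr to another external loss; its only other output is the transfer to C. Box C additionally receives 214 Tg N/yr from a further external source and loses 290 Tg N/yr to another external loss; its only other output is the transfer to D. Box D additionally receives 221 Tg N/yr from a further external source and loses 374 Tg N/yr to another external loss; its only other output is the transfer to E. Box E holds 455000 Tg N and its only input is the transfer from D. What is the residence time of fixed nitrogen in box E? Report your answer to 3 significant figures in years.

1250 yr

Box A: F(A→B) = (132 + 1250) − 541 = 841.00 Tg N/yr.
Box B: F(B→C) = (841.00 + 321) − 568 = 594.00 Tg N/yr.
Box C: F(C→D) = (594.00 + 214) − 290 = 518.00 Tg N/yr.
Box D: F(D→E) = (518.00 + 221) − 374 = 365.00 Tg N/yr.
Box E throughput = its input = 365.00 Tg N/yr; τ = 455000 / 365.00 = 1247 yr.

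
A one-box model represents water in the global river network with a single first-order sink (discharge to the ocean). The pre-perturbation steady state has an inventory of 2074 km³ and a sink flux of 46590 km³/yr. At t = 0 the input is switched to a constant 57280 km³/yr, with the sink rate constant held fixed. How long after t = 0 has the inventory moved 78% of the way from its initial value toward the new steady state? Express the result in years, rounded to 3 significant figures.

τ = M₀/F₀ = 2074/46590 = 0.04452 yr.
The remaining gap fraction is e^(−t/τ); 78% covered ⇒ e^(−t/τ) = 0.220.
t = −τ ln(0.220) = 0.04452 × 1.514 = 0.06740 yr.

0.0674 yr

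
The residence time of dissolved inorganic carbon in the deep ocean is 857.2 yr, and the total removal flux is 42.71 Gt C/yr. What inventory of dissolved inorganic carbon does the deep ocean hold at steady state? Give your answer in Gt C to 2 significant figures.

37000 Gt C

τ = M/F ⇒ M = τ × F = 857.2 × 42.71 = 36610 Gt C.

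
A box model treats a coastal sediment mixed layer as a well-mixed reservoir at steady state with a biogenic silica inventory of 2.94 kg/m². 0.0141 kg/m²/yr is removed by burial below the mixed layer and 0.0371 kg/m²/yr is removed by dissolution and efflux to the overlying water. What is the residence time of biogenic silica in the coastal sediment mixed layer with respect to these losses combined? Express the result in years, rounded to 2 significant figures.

Total removal = 0.01410 + 0.03710 = 0.051200 kg/m²/yr.
τ = M / ΣF_out = 2.94 / 0.051200 = 57.42 yr.

57 yr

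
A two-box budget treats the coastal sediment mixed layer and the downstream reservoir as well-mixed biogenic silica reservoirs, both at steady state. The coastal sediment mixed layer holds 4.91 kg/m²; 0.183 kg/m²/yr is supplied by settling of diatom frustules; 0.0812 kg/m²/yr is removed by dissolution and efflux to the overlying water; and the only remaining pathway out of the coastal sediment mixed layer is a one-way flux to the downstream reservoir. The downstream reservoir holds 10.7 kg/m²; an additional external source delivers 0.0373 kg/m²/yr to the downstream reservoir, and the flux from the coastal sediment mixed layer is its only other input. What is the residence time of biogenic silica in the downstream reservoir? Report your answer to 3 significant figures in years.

Balance the coastal sediment mixed layer: ΣF_in = 0.18300 kg/m²/yr.
Flux to the downstream reservoir = ΣF_in − (0.0812) = 0.10180 kg/m²/yr.
Total input to the downstream reservoir = 0.10180 + 0.0373 = 0.13910 kg/m²/yr; at steady state this equals its total output.
τ = M / F = 10.7 / 0.13910 = 76.92 yr.

76.9 yr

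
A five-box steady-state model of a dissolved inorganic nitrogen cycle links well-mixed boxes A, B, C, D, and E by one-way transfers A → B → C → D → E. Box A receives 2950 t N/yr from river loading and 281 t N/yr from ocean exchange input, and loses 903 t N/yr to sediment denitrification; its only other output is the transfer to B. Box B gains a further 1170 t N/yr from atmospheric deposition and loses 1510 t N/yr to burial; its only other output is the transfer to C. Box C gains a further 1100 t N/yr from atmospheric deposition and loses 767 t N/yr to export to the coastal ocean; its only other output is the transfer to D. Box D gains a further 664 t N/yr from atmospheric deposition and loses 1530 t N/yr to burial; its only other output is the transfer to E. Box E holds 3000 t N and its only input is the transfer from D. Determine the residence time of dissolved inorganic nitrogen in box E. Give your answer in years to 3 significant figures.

Box A: F(A→B) = (2950 + 281) − 903 = 2328.0 t N/yr.
Box B: F(B→C) = (2328.0 + 1170) − 1510 = 1988.0 t N/yr.
Box C: F(C→D) = (1988.0 + 1100) − 767 = 2321.0 t N/yr.
Box D: F(D→E) = (2321.0 + 664) − 1530 = 1455.0 t N/yr.
Box E throughput = its input = 1455.0 t N/yr; τ = 3000 / 1455.0 = 2.062 yr.

2.06 yr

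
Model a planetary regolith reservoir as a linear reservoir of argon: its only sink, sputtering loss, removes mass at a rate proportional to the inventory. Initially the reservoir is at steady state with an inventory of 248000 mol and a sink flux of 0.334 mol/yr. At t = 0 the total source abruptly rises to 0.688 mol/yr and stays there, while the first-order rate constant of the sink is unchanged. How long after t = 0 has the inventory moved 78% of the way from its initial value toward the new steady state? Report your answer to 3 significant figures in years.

1.12×10^6 yr

τ = M₀/F₀ = 248000/0.334 = 742500 yr.
The remaining gap fraction is e^(−t/τ); 78% covered ⇒ e^(−t/τ) = 0.220.
t = −τ ln(0.220) = 742500 × 1.514 = 1.124×10^6 yr.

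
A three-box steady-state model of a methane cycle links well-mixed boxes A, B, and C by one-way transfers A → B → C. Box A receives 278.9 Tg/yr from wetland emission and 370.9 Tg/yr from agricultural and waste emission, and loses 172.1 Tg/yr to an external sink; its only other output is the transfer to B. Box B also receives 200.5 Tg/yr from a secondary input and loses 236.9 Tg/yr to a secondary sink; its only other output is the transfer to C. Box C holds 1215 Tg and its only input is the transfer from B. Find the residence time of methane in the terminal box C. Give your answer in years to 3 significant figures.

Box A: F(A→B) = (278.9 + 370.9) − 172.1 = 477.70 Tg/yr.
Box B: F(B→C) = (477.70 + 200.5) − 236.9 = 441.30 Tg/yr.
Box C throughput = its input = 441.30 Tg/yr; τ = 1215 / 441.30 = 2.753 yr.

2.75 yr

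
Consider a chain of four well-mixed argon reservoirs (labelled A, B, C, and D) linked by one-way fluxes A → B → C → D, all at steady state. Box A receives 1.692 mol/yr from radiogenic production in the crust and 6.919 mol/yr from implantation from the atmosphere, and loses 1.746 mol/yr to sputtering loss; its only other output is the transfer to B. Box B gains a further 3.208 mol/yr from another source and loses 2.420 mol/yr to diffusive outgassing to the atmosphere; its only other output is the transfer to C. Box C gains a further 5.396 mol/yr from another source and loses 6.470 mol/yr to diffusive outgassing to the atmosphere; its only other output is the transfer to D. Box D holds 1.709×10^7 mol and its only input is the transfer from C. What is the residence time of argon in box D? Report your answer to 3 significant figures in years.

Box A: F(A→B) = (1.692 + 6.919) − 1.746 = 6.8650 mol/yr.
Box B: F(B→C) = (6.8650 + 3.208) − 2.420 = 7.6530 mol/yr.
Box C: F(C→D) = (7.6530 + 5.396) − 6.470 = 6.5790 mol/yr.
Box D throughput = its input = 6.5790 mol/yr; τ = 1.709×10^7 / 6.5790 = 2.598×10^6 yr.

2.60×10^6 yr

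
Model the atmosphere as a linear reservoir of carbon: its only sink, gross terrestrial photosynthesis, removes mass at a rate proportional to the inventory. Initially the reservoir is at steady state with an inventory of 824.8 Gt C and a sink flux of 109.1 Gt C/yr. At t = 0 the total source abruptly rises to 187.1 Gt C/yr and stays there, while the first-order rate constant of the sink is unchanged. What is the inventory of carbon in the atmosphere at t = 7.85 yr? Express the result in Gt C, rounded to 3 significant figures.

1210 Gt C

The sink rate constant is k = F₀/M₀ = 109.1/824.8 = 0.1323 yr⁻¹.
Solving dM/dt = F₁ − kM with M(0) = M₀ gives M(t) = F₁/k + (M₀ − F₁/k)·e^(−kt).
F₁/k = 187.1/0.1323 = 1414.5 Gt C; kt = 0.1323 × 7.85 = 1.038, e^(−kt) = 0.3540.
M(7.85) = 1414.5 + (824.8 − 1414.5) × 0.3540 = 1414.5 − 208.8 = 1205.7 Gt C.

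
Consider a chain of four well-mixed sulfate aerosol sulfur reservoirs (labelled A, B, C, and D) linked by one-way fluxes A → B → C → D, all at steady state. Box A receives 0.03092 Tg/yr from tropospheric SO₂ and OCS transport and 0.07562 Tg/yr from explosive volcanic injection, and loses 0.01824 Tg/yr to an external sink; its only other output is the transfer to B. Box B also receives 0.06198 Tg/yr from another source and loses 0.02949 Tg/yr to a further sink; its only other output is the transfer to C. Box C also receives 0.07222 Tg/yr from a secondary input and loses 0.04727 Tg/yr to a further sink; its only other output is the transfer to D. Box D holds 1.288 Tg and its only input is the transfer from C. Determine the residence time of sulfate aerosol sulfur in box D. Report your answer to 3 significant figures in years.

Box A: F(A→B) = (0.03092 + 0.07562) − 0.01824 = 0.088300 Tg/yr.
Box B: F(B→C) = (0.088300 + 0.06198) − 0.02949 = 0.12079 Tg/yr.
Box C: F(C→D) = (0.12079 + 0.07222) − 0.04727 = 0.14574 Tg/yr.
Box D throughput = its input = 0.14574 Tg/yr; τ = 1.288 / 0.14574 = 8.838 yr.

8.84 yr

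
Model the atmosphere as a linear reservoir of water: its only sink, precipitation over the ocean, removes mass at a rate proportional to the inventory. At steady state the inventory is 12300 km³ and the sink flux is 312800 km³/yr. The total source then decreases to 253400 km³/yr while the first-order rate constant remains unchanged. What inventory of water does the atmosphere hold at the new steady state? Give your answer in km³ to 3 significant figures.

9960 km³

Rate constant k = F/M = 312800 / 12300 = 25.43 yr⁻¹.
At the new steady state, source = k·M_new ⇒ M_new = 253400 / 25.43 = 9964 km³.
(Equivalently M_new = M × F_new/F_old = 12300 × 253400/312800.)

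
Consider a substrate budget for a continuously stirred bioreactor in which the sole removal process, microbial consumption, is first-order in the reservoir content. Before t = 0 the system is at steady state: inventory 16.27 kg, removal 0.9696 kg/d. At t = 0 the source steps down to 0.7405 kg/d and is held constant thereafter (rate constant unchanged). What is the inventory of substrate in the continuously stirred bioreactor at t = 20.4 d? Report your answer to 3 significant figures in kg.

The sink rate constant is k = F₀/M₀ = 0.9696/16.27 = 0.05959 d⁻¹.
Solving dM/dt = F₁ − kM with M(0) = M₀ gives M(t) = F₁/k + (M₀ − F₁/k)·e^(−kt).
F₁/k = 0.7405/0.05959 = 12.426 kg; kt = 0.05959 × 20.4 = 1.216, e^(−kt) = 0.2965.
M(20.4) = 12.426 + (16.27 − 12.426) × 0.2965 = 12.426 + 1.140 = 13.565 kg.

13.6 kg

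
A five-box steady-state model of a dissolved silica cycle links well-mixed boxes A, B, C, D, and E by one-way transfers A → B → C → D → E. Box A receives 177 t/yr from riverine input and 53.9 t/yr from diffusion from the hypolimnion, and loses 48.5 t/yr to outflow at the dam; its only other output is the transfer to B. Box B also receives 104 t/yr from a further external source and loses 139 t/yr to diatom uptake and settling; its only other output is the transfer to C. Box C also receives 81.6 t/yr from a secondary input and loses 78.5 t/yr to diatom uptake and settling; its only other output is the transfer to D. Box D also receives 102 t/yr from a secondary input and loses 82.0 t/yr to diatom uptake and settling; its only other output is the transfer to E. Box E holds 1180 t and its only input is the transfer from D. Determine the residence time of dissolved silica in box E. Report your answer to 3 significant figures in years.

Box A: F(A→B) = (177 + 53.9) − 48.5 = 182.40 t/yr.
Box B: F(B→C) = (182.40 + 104) − 139 = 147.40 t/yr.
Box C: F(C→D) = (147.40 + 81.6) − 78.5 = 150.50 t/yr.
Box D: F(D→E) = (150.50 + 102) − 82.0 = 170.50 t/yr.
Box E throughput = its input = 170.50 t/yr; τ = 1180 / 170.50 = 6.921 yr.

6.92 yr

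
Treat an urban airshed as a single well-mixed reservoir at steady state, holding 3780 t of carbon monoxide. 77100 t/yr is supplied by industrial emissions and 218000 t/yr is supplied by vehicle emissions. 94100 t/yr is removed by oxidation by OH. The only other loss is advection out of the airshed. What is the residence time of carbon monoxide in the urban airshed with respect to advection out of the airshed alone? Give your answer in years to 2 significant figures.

At steady state ΣF_in = ΣF_out.
ΣF_in = 77100 + 218000 = 295100 t/yr.
Advection out of the airshed flux = ΣF_in − (94100) = 295100 − 94100 = 201000 t/yr.
τ = M / F = 3780 / 201000 = 0.01881 yr.

0.019 yr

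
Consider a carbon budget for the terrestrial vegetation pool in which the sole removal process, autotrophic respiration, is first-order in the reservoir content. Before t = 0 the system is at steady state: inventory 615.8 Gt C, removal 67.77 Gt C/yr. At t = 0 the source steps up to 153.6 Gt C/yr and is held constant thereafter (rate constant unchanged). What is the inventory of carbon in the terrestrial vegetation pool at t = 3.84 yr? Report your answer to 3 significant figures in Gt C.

885 Gt C

τ = M₀/F₀ = 615.8/67.77 = 9.087 yr; rate constant k = 1/τ.
New steady state M_∞ = F₁/k = F₁·τ = 153.6 × 9.087 = 1395.7 Gt C.
M(t) = M_∞ + (M₀ − M_∞)·e^(−t/τ); t/τ = 3.84/9.087 = 0.4226, so e^(−t/τ) = 0.6553.
M(t) = 1395.7 − 779.9 × 0.6553 = 884.60 Gt C.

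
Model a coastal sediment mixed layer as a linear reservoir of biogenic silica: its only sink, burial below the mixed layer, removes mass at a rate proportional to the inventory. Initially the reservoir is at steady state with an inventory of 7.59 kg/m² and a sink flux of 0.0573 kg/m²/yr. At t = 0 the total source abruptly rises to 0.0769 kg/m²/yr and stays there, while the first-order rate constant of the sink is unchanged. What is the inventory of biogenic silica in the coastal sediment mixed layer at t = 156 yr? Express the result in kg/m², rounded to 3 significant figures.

τ = M₀/F₀ = 7.59/0.0573 = 132.5 yr; rate constant k = 1/τ.
New steady state M_∞ = F₁/k = F₁·τ = 0.0769 × 132.5 = 10.186 kg/m².
M(t) = M_∞ + (M₀ − M_∞)·e^(−t/τ); t/τ = 156/132.5 = 1.178, so e^(−t/τ) = 0.3080.
M(t) = 10.186 − 2.596 × 0.3080 = 9.3866 kg/m².

9.39 kg/m²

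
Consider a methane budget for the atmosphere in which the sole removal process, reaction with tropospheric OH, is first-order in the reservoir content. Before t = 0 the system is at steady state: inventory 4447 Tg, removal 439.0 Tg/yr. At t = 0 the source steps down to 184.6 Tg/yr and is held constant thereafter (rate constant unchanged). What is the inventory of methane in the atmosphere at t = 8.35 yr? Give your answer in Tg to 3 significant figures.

3000 Tg

τ = M₀/F₀ = 4447/439.0 = 10.13 yr; rate constant k = 1/τ.
New steady state M_∞ = F₁/k = F₁·τ = 184.6 × 10.13 = 1870.0 Tg.
M(t) = M_∞ + (M₀ − M_∞)·e^(−t/τ); t/τ = 8.35/10.13 = 0.8243, so e^(−t/τ) = 0.4385.
M(t) = 1870.0 + 2577 × 0.4385 = 3000.1 Tg.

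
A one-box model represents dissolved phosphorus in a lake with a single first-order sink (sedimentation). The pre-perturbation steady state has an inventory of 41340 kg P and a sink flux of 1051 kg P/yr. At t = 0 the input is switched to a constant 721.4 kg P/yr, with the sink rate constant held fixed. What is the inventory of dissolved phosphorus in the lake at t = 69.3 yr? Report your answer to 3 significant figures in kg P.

Residence time τ = M₀/F₀ = 39.33 yr. The eventual steady state is M_∞ = M₀·(F₁/F₀) = 41340 × 721.4/1051 = 28376 kg P.
The anomaly ΔM(t) = M(t) − M_∞ decays as ΔM₀·e^(−t/τ) with ΔM₀ = 41340 − 28376 = 12960 kg P.
At t = 69.3 yr, e^(−t/τ) = e^(−1.762) = 0.1717, so ΔM = 2226 kg P and M = 28376 + 2226 = 30602 kg P.

30600 kg P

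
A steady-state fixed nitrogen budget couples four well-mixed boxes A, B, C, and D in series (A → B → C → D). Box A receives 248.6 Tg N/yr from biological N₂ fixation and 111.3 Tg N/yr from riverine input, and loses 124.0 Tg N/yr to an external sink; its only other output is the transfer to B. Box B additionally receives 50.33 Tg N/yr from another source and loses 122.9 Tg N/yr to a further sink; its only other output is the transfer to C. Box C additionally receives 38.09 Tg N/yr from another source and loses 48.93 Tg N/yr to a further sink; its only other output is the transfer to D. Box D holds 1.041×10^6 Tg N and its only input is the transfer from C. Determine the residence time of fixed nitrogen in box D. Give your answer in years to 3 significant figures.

6830 yr

Box A: F(A→B) = (248.6 + 111.3) − 124.0 = 235.90 Tg N/yr.
Box B: F(B→C) = (235.90 + 50.33) − 122.9 = 163.33 Tg N/yr.
Box C: F(C→D) = (163.33 + 38.09) − 48.93 = 152.49 Tg N/yr.
Box D throughput = its input = 152.49 Tg N/yr; τ = 1.041×10^6 / 152.49 = 6827 yr.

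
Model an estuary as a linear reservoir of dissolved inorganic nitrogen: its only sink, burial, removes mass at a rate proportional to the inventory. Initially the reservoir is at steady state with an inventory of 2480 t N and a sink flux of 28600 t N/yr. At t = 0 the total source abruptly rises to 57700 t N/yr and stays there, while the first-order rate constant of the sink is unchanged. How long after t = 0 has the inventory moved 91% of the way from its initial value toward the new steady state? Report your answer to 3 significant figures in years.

τ = M₀/F₀ = 2480/28600 = 0.08671 yr.
The remaining gap fraction is e^(−t/τ); 91% covered ⇒ e^(−t/τ) = 0.0900.
t = −τ ln(0.0900) = 0.08671 × 2.408 = 0.2088 yr.

0.209 yr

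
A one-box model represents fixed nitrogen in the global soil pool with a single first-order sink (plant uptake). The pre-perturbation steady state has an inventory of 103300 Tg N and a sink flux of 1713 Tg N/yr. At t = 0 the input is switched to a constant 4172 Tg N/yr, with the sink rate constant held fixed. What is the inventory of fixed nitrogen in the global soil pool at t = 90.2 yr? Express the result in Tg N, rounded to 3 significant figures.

218000 Tg N

τ = M₀/F₀ = 103300/1713 = 60.30 yr; rate constant k = 1/τ.
New steady state M_∞ = F₁/k = F₁·τ = 4172 × 60.30 = 251590 Tg N.
M(t) = M_∞ + (M₀ − M_∞)·e^(−t/τ); t/τ = 90.2/60.30 = 1.496, so e^(−t/τ) = 0.2241.
M(t) = 251590 − 148300 × 0.2241 = 218360 Tg N.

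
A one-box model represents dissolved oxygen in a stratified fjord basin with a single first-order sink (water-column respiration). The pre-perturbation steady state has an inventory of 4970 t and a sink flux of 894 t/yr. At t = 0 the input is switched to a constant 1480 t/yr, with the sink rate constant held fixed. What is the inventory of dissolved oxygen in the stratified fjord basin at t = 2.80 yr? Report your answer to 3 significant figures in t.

τ = M₀/F₀ = 4970/894 = 5.559 yr; rate constant k = 1/τ.
New steady state M_∞ = F₁/k = F₁·τ = 1480 × 5.559 = 8227.7 t.
M(t) = M_∞ + (M₀ − M_∞)·e^(−t/τ); t/τ = 2.80/5.559 = 0.5037, so e^(−t/τ) = 0.6043.
M(t) = 8227.7 − 3258 × 0.6043 = 6259.0 t.

6260 t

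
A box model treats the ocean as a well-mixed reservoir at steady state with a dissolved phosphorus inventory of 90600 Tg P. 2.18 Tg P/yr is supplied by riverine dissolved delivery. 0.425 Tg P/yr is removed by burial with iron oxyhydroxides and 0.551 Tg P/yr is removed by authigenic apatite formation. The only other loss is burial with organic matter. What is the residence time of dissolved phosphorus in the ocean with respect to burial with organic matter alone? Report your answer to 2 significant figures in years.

75000 yr

At steady state ΣF_in = ΣF_out.
ΣF_in = 2.1800 Tg P/yr.
Burial with organic matter flux = ΣF_in − (0.425 + 0.551) = 2.1800 − 0.9760 = 1.204 Tg P/yr.
τ = M / F = 90600 / 1.204 = 75250 yr.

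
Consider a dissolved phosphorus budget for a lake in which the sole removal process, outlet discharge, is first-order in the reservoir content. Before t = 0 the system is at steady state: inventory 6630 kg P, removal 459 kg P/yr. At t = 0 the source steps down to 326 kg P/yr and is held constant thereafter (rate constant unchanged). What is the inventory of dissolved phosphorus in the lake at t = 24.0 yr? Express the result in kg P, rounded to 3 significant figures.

5070 kg P

Residence time τ = M₀/F₀ = 14.44 yr. The eventual steady state is M_∞ = M₀·(F₁/F₀) = 6630 × 326/459 = 4708.9 kg P.
The anomaly ΔM(t) = M(t) − M_∞ decays as ΔM₀·e^(−t/τ) with ΔM₀ = 6630 − 4708.9 = 1921 kg P.
At t = 24.0 yr, e^(−t/τ) = e^(−1.662) = 0.1898, so ΔM = 364.7 kg P and M = 4708.9 + 364.7 = 5073.6 kg P.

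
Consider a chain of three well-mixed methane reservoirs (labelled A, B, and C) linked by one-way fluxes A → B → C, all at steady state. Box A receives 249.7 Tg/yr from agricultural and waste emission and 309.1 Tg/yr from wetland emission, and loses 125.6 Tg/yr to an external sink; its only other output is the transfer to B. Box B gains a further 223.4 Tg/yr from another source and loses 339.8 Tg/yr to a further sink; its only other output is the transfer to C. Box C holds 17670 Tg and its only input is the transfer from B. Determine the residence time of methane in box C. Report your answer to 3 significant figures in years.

55.8 yr

Box A: F(A→B) = (249.7 + 309.1) − 125.6 = 433.20 Tg/yr.
Box B: F(B→C) = (433.20 + 223.4) − 339.8 = 316.80 Tg/yr.
Box C throughput = its input = 316.80 Tg/yr; τ = 17670 / 316.80 = 55.78 yr.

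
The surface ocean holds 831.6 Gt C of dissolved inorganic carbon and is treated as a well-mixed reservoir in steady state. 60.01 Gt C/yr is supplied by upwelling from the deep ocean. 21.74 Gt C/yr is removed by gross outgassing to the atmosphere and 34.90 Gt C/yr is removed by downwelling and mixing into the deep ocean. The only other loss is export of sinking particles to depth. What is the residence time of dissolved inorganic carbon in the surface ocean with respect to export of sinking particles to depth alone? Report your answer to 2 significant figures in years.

At steady state ΣF_in = ΣF_out.
ΣF_in = 60.010 Gt C/yr.
Export of sinking particles to depth flux = ΣF_in − (21.74 + 34.90) = 60.010 − 56.64 = 3.370 Gt C/yr.
τ = M / F = 831.6 / 3.370 = 246.8 yr.

250 yr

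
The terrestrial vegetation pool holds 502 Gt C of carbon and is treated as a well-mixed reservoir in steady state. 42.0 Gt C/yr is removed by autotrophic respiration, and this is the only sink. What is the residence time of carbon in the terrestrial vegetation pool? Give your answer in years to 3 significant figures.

τ = M / F = 502 / 42.0 = 11.95 yr.

12.0 yr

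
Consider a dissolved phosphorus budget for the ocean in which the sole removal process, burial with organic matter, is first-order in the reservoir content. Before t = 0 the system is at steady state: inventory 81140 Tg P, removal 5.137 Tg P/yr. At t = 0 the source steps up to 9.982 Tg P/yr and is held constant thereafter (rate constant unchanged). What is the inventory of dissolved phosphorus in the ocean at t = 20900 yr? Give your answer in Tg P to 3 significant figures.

137000 Tg P

τ = M₀/F₀ = 81140/5.137 = 15800 yr; rate constant k = 1/τ.
New steady state M_∞ = F₁/k = F₁·τ = 9.982 × 15800 = 157670 Tg P.
M(t) = M_∞ + (M₀ − M_∞)·e^(−t/τ); t/τ = 20900/15800 = 1.323, so e^(−t/τ) = 0.2663.
M(t) = 157670 − 76530 × 0.2663 = 137290 Tg P.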